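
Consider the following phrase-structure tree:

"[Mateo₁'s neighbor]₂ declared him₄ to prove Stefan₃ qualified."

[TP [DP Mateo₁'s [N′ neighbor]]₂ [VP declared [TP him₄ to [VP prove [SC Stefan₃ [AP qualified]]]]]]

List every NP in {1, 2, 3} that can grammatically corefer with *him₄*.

{1}

*him* is a pronoun, so Principle B applies: it must be free in its binding domain.
Binding domain of *him₄*: the matrix TP, whose subject is [Mateo₁'s neighbor]₂.
*Mateo₁* and the pronoun do not c-command one another → neither Principle B nor Principle C is at stake; coindexation permitted.
*[Mateo₁'s neighbor]₂* c-commands the pronoun within its binding domain → coindexation would violate Principle B.
*Stefan₃*: the pronoun c-commands this R-expression → coindexation would violate Principle C on *Stefan₃*.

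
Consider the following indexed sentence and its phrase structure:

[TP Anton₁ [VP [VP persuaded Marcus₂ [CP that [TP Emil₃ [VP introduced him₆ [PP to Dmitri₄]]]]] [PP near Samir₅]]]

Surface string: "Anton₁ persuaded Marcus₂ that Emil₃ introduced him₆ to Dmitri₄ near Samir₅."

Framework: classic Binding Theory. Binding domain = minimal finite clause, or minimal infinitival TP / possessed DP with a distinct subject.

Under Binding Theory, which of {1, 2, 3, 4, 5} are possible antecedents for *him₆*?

*him* is a pronoun, so Principle B applies: it must be free in its binding domain.
Binding domain of *him₆*: the embedded TP, whose subject is Emil₃.
*Anton₁* c-commands the pronoun but from outside its binding domain, and is not c-commanded by it → coindexation permitted.
*Marcus₂* c-commands the pronoun but from outside its binding domain, and is not c-commanded by it → coindexation permitted.
*Emil₃* c-commands the pronoun within its binding domain → coindexation would violate Principle B.
*Dmitri₄*: the pronoun c-commands this R-expression → coindexation would violate Principle C on *Dmitri₄*.
*Samir₅* and the pronoun do not c-command one another → neither Principle B nor Principle C is at stake; coindexation permitted.

{1, 2, 5}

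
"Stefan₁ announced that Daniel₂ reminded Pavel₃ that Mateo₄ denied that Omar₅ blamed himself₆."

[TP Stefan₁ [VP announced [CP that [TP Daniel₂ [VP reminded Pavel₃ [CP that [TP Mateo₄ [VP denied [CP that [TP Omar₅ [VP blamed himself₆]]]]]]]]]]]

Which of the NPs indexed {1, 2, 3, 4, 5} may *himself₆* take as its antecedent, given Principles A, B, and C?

{5}

*himself* is an anaphor, so Principle A applies: it must be bound in its binding domain.
Binding domain of *himself₆*: the embedded TP, whose subject is Omar₅.
*Stefan₁* c-commands the anaphor but is outside its binding domain → cannot satisfy Principle A.
*Daniel₂* c-commands the anaphor but is outside its binding domain → cannot satisfy Principle A.
*Pavel₃* c-commands the anaphor but is outside its binding domain → cannot satisfy Principle A.
*Mateo₄* c-commands the anaphor but is outside its binding domain → cannot satisfy Principle A.
*Omar₅* c-commands the anaphor within its binding domain → licit binder.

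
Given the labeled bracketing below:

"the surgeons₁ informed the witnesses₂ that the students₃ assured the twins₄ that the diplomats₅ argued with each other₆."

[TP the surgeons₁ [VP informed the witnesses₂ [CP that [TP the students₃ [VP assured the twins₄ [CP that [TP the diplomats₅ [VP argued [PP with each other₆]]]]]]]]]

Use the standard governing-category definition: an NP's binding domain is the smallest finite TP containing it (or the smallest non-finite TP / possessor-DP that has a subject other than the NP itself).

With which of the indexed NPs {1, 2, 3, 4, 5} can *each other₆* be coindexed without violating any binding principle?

{5}

*each other* is an anaphor, so Principle A applies: it must be bound in its binding domain.
Binding domain of *each other₆*: the embedded TP, whose subject is the diplomats₅.
*the surgeons₁* c-commands the anaphor but is outside its binding domain → cannot satisfy Principle A.
*the witnesses₂* c-commands the anaphor but is outside its binding domain → cannot satisfy Principle A.
*the students₃* c-commands the anaphor but is outside its binding domain → cannot satisfy Principle A.
*the twins₄* c-commands the anaphor but is outside its binding domain → cannot satisfy Principle A.
*the diplomats₅* c-commands the anaphor within its binding domain → licit binder.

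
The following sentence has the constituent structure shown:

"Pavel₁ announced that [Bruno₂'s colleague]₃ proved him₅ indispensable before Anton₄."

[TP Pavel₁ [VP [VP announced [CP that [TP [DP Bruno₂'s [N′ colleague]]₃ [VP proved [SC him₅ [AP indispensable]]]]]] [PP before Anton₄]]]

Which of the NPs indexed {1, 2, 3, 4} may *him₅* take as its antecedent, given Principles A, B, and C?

*him* is a pronoun, so Principle B applies: it must be free in its binding domain.
Binding domain of *him₅*: the embedded TP, whose subject is [Bruno₂'s colleague]₃.
*Pavel₁* c-commands the pronoun but from outside its binding domain, and is not c-commanded by it → coindexation permitted.
*Bruno₂* and the pronoun do not c-command one another → neither Principle B nor Principle C is at stake; coindexation permitted.
*[Bruno₂'s colleague]₃* c-commands the pronoun within its binding domain → coindexation would violate Principle B.
*Anton₄* and the pronoun do not c-command one another → neither Principle B nor Principle C is at stake; coindexation permitted.

{1, 2, 4}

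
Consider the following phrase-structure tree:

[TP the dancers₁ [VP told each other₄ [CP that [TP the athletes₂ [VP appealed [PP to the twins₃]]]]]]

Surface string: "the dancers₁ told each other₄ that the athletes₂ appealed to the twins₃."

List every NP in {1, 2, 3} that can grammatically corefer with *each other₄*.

{1}

*each other* is an anaphor, so Principle A applies: it must be bound in its binding domain.
Binding domain of *each other₄*: the matrix TP, whose subject is the dancers₁.
*the dancers₁* c-commands the anaphor within its binding domain → licit binder.
*the athletes₂* does not c-command the anaphor → cannot bind it.
*the twins₃* does not c-command the anaphor → cannot bind it.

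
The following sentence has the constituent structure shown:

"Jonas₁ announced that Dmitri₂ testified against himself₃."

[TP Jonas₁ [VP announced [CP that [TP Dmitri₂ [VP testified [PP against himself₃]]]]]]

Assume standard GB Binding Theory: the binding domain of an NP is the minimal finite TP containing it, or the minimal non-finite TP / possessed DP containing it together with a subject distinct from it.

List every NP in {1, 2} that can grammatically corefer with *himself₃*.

*himself* is an anaphor, so Principle A applies: it must be bound in its binding domain.
Binding domain of *himself₃*: the embedded TP, whose subject is Dmitri₂.
*Jonas₁* c-commands the anaphor but is outside its binding domain → cannot satisfy Principle A.
*Dmitri₂* c-commands the anaphor within its binding domain → licit binder.

{2}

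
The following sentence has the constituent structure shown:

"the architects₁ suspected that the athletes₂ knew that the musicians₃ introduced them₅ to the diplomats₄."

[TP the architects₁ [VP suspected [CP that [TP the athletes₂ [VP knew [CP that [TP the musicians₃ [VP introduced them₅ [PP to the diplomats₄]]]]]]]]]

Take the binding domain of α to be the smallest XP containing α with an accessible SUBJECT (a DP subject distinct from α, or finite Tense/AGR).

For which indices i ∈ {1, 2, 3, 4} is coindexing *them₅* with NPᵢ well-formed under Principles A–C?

{1, 2}

*them* is a pronoun, so Principle B applies: it must be free in its binding domain.
Binding domain of *them₅*: the embedded TP, whose subject is the musicians₃.
*the architects₁* c-commands the pronoun but from outside its binding domain, and is not c-commanded by it → coindexation permitted.
*the athletes₂* c-commands the pronoun but from outside its binding domain, and is not c-commanded by it → coindexation permitted.
*the musicians₃* c-commands the pronoun within its binding domain → coindexation would violate Principle B.
*the diplomats₄*: the pronoun c-commands this R-expression → coindexation would violate Principle C on *the diplomats₄*.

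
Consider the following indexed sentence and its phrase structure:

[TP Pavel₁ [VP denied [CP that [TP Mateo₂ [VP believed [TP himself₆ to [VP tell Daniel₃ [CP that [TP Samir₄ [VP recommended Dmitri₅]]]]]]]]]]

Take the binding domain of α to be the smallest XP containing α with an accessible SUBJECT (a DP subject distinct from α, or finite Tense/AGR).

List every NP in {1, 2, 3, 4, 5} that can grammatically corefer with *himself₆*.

*himself* is an anaphor, so Principle A applies: it must be bound in its binding domain.
Binding domain of *himself₆*: the embedded TP, whose subject is Mateo₂.
*Pavel₁* c-commands the anaphor but is outside its binding domain → cannot satisfy Principle A.
*Mateo₂* c-commands the anaphor within its binding domain → licit binder.
*Daniel₃* does not c-command the anaphor → cannot bind it.
*Samir₄* does not c-command the anaphor → cannot bind it.
*Dmitri₅* does not c-command the anaphor → cannot bind it.

{2}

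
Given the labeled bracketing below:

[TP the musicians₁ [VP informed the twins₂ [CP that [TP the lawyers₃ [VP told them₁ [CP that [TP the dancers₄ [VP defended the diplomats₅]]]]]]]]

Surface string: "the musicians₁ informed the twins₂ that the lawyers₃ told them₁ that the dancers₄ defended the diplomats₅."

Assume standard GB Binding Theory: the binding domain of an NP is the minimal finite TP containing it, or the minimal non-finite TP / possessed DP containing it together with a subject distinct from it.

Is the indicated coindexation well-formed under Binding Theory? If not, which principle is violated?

The two coindexed NPs are *the musicians₁* and *them₁*.
*them₁* is a pronoun; its binding domain is the embedded TP, whose subject is the lawyers₃. Within that domain it is c-commanded only by *the lawyers₃*, which carries a different index — the pronoun is free locally, so Principle B holds.
*the musicians₁* is an R-expression; *them₁* does not c-command it, and no other NP shares its index, so Principle C is satisfied.
All principles are respected.

grammatical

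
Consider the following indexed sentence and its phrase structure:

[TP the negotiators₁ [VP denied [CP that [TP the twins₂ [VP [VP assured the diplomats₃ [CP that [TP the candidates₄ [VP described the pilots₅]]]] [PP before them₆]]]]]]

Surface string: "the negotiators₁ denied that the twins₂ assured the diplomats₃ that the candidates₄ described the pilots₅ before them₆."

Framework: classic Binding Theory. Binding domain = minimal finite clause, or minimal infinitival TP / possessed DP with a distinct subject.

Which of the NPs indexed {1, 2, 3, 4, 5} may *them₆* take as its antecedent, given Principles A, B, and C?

*them* is a pronoun, so Principle B applies: it must be free in its binding domain.
Binding domain of *them₆*: the embedded TP, whose subject is the twins₂.
*the negotiators₁* c-commands the pronoun but from outside its binding domain, and is not c-commanded by it → coindexation permitted.
*the twins₂* c-commands the pronoun within its binding domain → coindexation would violate Principle B.
*the diplomats₃* and the pronoun do not c-command one another → neither Principle B nor Principle C is at stake; coindexation permitted.
*the candidates₄* and the pronoun do not c-command one another → neither Principle B nor Principle C is at stake; coindexation permitted.
*the pilots₅* and the pronoun do not c-command one another → neither Principle B nor Principle C is at stake; coindexation permitted.

{1, 3, 4, 5}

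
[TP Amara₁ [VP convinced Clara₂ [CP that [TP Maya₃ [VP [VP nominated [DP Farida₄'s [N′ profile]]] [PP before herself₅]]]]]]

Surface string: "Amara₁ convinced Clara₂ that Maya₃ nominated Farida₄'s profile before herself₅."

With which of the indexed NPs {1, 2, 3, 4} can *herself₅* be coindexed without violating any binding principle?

*herself* is an anaphor, so Principle A applies: it must be bound in its binding domain.
Binding domain of *herself₅*: the embedded TP, whose subject is Maya₃.
*Amara₁* c-commands the anaphor but is outside its binding domain → cannot satisfy Principle A.
*Clara₂* c-commands the anaphor but is outside its binding domain → cannot satisfy Principle A.
*Maya₃* c-commands the anaphor within its binding domain → licit binder.
*Farida₄* does not c-command the anaphor → cannot bind it.

{3}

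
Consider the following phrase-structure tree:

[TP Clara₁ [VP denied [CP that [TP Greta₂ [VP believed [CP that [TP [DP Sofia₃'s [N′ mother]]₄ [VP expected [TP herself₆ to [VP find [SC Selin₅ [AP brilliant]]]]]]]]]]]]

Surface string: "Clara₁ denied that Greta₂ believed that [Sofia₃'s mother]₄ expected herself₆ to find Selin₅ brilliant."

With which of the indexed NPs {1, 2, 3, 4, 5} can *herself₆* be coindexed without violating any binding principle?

{4}

*herself* is an anaphor, so Principle A applies: it must be bound in its binding domain.
Binding domain of *herself₆*: the embedded TP, whose subject is [Sofia₃'s mother]₄.
*Clara₁* c-commands the anaphor but is outside its binding domain → cannot satisfy Principle A.
*Greta₂* c-commands the anaphor but is outside its binding domain → cannot satisfy Principle A.
*Sofia₃* does not c-command the anaphor → cannot bind it.
*[Sofia₃'s mother]₄* c-commands the anaphor within its binding domain → licit binder.
*Selin₅* does not c-command the anaphor → cannot bind it.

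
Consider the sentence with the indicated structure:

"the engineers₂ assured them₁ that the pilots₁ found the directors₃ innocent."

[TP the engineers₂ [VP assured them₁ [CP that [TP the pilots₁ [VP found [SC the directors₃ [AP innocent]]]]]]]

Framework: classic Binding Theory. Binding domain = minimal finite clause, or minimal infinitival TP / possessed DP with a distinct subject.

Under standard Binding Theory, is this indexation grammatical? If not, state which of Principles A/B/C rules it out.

Principle C

The two coindexed NPs are *them₁* and *the pilots₁*.
*the pilots₁* is an R-expression. Principle C requires it to be free everywhere.
*them₁* c-commands it and carries the same index.
The R-expression is bound → Principle C violation.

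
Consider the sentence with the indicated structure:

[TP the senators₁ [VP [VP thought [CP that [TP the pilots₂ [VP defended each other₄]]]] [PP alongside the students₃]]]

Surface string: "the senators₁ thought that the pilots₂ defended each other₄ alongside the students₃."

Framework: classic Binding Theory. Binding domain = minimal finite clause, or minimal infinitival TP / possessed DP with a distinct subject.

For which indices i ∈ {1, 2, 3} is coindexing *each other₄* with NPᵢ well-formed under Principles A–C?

*each other* is an anaphor, so Principle A applies: it must be bound in its binding domain.
Binding domain of *each other₄*: the embedded TP, whose subject is the pilots₂.
*the senators₁* c-commands the anaphor but is outside its binding domain → cannot satisfy Principle A.
*the pilots₂* c-commands the anaphor within its binding domain → licit binder.
*the students₃* does not c-command the anaphor → cannot bind it.

{2}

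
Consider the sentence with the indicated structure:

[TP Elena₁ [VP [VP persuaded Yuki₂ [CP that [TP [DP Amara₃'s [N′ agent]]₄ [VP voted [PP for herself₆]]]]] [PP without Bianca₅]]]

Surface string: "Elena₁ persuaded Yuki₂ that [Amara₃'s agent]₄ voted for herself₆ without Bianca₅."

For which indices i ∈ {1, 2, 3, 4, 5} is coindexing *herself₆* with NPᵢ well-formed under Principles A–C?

*herself* is an anaphor, so Principle A applies: it must be bound in its binding domain.
Binding domain of *herself₆*: the embedded TP, whose subject is [Amara₃'s agent]₄.
*Elena₁* c-commands the anaphor but is outside its binding domain → cannot satisfy Principle A.
*Yuki₂* c-commands the anaphor but is outside its binding domain → cannot satisfy Principle A.
*Amara₃* does not c-command the anaphor → cannot bind it.
*[Amara₃'s agent]₄* c-commands the anaphor within its binding domain → licit binder.
*Bianca₅* does not c-command the anaphor → cannot bind it.

{4}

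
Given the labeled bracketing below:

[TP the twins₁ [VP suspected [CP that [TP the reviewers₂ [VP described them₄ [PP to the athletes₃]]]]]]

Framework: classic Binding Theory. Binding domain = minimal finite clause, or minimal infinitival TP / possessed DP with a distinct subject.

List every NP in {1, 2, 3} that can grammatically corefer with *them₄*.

*them* is a pronoun, so Principle B applies: it must be free in its binding domain.
Binding domain of *them₄*: the embedded TP, whose subject is the reviewers₂.
*the twins₁* c-commands the pronoun but from outside its binding domain, and is not c-commanded by it → coindexation permitted.
*the reviewers₂* c-commands the pronoun within its binding domain → coindexation would violate Principle B.
*the athletes₃*: the pronoun c-commands this R-expression → coindexation would violate Principle C on *the athletes₃*.

{1}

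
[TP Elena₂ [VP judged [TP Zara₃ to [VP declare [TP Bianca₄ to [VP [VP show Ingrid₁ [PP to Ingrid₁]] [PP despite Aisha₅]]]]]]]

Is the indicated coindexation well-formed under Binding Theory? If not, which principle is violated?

The two coindexed NPs are *Ingrid₁* (the lower occurrence) and *Ingrid₁* (the higher occurrence).
*Ingrid₁* (the lower occurrence) is an R-expression. Principle C requires it to be free everywhere.
*Ingrid₁* (the higher occurrence) c-commands it and carries the same index.
The R-expression is bound → Principle C violation.

Principle C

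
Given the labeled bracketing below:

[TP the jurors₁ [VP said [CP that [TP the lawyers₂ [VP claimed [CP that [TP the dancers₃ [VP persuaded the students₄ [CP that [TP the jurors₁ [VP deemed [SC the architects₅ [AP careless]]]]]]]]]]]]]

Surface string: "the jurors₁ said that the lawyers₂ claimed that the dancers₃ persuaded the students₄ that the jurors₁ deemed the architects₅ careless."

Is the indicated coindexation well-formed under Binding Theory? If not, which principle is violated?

Principle C

The two coindexed NPs are *the jurors₁* (the higher occurrence) and *the jurors₁* (the lower occurrence).
*the jurors₁* (the lower occurrence) is an R-expression. Principle C requires it to be free everywhere.
*the jurors₁* (the higher occurrence) c-commands it and carries the same index.
The R-expression is bound → Principle C violation.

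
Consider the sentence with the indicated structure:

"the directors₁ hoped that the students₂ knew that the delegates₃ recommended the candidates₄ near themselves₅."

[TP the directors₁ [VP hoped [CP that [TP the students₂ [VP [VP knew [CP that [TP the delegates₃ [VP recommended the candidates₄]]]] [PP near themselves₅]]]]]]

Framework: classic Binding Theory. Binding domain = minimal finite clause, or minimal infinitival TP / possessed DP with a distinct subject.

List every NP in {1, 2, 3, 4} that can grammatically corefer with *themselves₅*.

{2}

*themselves* is an anaphor, so Principle A applies: it must be bound in its binding domain.
Binding domain of *themselves₅*: the embedded TP, whose subject is the students₂.
*the directors₁* c-commands the anaphor but is outside its binding domain → cannot satisfy Principle A.
*the students₂* c-commands the anaphor within its binding domain → licit binder.
*the delegates₃* does not c-command the anaphor → cannot bind it.
*the candidates₄* does not c-command the anaphor → cannot bind it.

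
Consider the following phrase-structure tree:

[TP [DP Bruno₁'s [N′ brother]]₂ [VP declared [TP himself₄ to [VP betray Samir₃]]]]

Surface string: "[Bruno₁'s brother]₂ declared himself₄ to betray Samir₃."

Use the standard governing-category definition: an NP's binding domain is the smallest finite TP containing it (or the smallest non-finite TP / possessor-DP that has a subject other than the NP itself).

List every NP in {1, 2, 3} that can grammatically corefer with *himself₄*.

{2}

*himself* is an anaphor, so Principle A applies: it must be bound in its binding domain.
Binding domain of *himself₄*: the matrix TP, whose subject is [Bruno₁'s brother]₂.
*Bruno₁* does not c-command the anaphor → cannot bind it.
*[Bruno₁'s brother]₂* c-commands the anaphor within its binding domain → licit binder.
*Samir₃* does not c-command the anaphor → cannot bind it.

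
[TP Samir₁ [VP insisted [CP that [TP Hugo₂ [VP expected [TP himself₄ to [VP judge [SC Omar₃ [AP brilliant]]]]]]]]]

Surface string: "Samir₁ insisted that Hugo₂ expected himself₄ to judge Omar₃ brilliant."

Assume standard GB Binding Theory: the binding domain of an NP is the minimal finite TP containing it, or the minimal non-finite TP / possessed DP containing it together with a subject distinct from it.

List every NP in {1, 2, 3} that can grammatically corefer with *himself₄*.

{2}

*himself* is an anaphor, so Principle A applies: it must be bound in its binding domain.
Binding domain of *himself₄*: the embedded TP, whose subject is Hugo₂.
*Samir₁* c-commands the anaphor but is outside its binding domain → cannot satisfy Principle A.
*Hugo₂* c-commands the anaphor within its binding domain → licit binder.
*Omar₃* does not c-command the anaphor → cannot bind it.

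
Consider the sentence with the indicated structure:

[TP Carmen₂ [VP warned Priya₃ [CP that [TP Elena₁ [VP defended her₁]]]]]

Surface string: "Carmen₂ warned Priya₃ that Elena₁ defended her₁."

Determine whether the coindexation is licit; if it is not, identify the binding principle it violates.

Principle B

The two coindexed NPs are *Elena₁* and *her₁*.
*her₁* is a pronoun. Its binding domain is the embedded TP, whose subject is Elena₁.
*Elena₁* c-commands it within that domain and carries the same index.
The pronoun is locally bound → Principle B violation.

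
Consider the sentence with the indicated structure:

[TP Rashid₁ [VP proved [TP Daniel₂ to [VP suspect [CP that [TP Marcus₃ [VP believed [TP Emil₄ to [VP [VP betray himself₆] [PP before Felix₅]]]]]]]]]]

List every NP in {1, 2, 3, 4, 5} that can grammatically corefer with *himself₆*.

{4}

*himself* is an anaphor, so Principle A applies: it must be bound in its binding domain.
Binding domain of *himself₆*: the embedded TP, whose subject is Emil₄.
*Rashid₁* c-commands the anaphor but is outside its binding domain → cannot satisfy Principle A.
*Daniel₂* c-commands the anaphor but is outside its binding domain → cannot satisfy Principle A.
*Marcus₃* c-commands the anaphor but is outside its binding domain → cannot satisfy Principle A.
*Emil₄* c-commands the anaphor within its binding domain → licit binder.
*Felix₅* does not c-command the anaphor → cannot bind it.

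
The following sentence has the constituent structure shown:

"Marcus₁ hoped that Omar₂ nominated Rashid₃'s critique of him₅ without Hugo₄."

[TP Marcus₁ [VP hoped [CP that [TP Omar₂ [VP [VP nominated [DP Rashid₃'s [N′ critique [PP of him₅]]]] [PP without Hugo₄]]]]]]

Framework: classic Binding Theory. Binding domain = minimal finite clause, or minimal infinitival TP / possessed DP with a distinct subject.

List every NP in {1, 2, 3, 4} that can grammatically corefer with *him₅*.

{1, 2, 4}

*him* is a pronoun, so Principle B applies: it must be free in its binding domain.
Binding domain of *him₅*: the possessed DP, whose subject is Rashid₃.
*Marcus₁* c-commands the pronoun but from outside its binding domain, and is not c-commanded by it → coindexation permitted.
*Omar₂* c-commands the pronoun but from outside its binding domain, and is not c-commanded by it → coindexation permitted.
*Rashid₃* c-commands the pronoun within its binding domain → coindexation would violate Principle B.
*Hugo₄* and the pronoun do not c-command one another → neither Principle B nor Principle C is at stake; coindexation permitted.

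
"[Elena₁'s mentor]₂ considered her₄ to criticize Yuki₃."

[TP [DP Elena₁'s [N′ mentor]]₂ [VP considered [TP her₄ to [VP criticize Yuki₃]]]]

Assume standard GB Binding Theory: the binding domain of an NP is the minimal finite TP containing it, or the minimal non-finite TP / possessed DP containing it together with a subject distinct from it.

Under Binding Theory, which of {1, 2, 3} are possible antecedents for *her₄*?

*her* is a pronoun, so Principle B applies: it must be free in its binding domain.
Binding domain of *her₄*: the matrix TP, whose subject is [Elena₁'s mentor]₂.
*Elena₁* and the pronoun do not c-command one another → neither Principle B nor Principle C is at stake; coindexation permitted.
*[Elena₁'s mentor]₂* c-commands the pronoun within its binding domain → coindexation would violate Principle B.
*Yuki₃*: the pronoun c-commands this R-expression → coindexation would violate Principle C on *Yuki₃*.

{1}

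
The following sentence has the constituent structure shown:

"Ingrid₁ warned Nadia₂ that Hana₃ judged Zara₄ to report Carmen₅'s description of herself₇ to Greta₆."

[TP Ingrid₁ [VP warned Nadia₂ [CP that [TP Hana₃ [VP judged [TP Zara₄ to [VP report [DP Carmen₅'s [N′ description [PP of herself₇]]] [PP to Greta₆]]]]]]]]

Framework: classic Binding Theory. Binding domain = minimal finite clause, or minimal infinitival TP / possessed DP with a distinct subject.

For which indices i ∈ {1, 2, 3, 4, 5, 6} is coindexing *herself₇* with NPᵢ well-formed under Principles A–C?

{5}

*herself* is an anaphor, so Principle A applies: it must be bound in its binding domain.
Binding domain of *herself₇*: the possessed DP, whose subject is Carmen₅.
*Ingrid₁* c-commands the anaphor but is outside its binding domain → cannot satisfy Principle A.
*Nadia₂* c-commands the anaphor but is outside its binding domain → cannot satisfy Principle A.
*Hana₃* c-commands the anaphor but is outside its binding domain → cannot satisfy Principle A.
*Zara₄* c-commands the anaphor but is outside its binding domain → cannot satisfy Principle A.
*Carmen₅* c-commands the anaphor within its binding domain → licit binder.
*Greta₆* does not c-command the anaphor → cannot bind it.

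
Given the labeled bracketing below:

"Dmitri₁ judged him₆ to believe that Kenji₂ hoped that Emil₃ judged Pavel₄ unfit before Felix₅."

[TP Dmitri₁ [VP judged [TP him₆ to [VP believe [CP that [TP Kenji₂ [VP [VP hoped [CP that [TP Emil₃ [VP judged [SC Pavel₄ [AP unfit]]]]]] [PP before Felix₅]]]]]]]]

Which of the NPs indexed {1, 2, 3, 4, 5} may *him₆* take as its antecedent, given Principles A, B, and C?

none

*him* is a pronoun, so Principle B applies: it must be free in its binding domain.
Binding domain of *him₆*: the matrix TP, whose subject is Dmitri₁.
*Dmitri₁* c-commands the pronoun within its binding domain → coindexation would violate Principle B.
*Kenji₂*: the pronoun c-commands this R-expression → coindexation would violate Principle C on *Kenji₂*.
*Emil₃*: the pronoun c-commands this R-expression → coindexation would violate Principle C on *Emil₃*.
*Pavel₄*: the pronoun c-commands this R-expression → coindexation would violate Principle C on *Pavel₄*.
*Felix₅*: the pronoun c-commands this R-expression → coindexation would violate Principle C on *Felix₅*.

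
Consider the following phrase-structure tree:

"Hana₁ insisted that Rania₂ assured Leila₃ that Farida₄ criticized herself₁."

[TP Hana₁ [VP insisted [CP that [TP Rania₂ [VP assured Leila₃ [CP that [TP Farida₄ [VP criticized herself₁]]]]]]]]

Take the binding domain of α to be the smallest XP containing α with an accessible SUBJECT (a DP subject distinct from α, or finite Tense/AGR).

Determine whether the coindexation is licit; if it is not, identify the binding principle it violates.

Principle A

The two coindexed NPs are *Hana₁* and *herself₁*.
*herself₁* is an anaphor. Principle A requires it to be bound within its binding domain — the embedded TP, whose subject is Farida₄.
Within that domain it is c-commanded by *Farida₄*, which does not share its index.
*Hana₁* does c-command the anaphor, but from outside its binding domain.
The anaphor is unbound in its domain → Principle A violation.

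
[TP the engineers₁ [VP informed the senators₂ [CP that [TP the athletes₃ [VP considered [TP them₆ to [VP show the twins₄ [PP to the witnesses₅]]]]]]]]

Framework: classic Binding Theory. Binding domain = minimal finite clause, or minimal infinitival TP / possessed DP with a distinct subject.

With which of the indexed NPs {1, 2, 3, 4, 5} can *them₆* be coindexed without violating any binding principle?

{1, 2}

*them* is a pronoun, so Principle B applies: it must be free in its binding domain.
Binding domain of *them₆*: the embedded TP, whose subject is the athletes₃.
*the engineers₁* c-commands the pronoun but from outside its binding domain, and is not c-commanded by it → coindexation permitted.
*the senators₂* c-commands the pronoun but from outside its binding domain, and is not c-commanded by it → coindexation permitted.
*the athletes₃* c-commands the pronoun within its binding domain → coindexation would violate Principle B.
*the twins₄*: the pronoun c-commands this R-expression → coindexation would violate Principle C on *the twins₄*.
*the witnesses₅*: the pronoun c-commands this R-expression → coindexation would violate Principle C on *the witnesses₅*.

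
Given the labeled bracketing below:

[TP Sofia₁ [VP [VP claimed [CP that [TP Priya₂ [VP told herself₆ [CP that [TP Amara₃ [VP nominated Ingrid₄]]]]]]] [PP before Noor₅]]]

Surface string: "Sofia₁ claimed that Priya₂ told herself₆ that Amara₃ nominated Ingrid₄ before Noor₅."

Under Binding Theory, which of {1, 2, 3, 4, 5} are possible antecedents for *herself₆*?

{2}

*herself* is an anaphor, so Principle A applies: it must be bound in its binding domain.
Binding domain of *herself₆*: the embedded TP, whose subject is Priya₂.
*Sofia₁* c-commands the anaphor but is outside its binding domain → cannot satisfy Principle A.
*Priya₂* c-commands the anaphor within its binding domain → licit binder.
*Amara₃* does not c-command the anaphor → cannot bind it.
*Ingrid₄* does not c-command the anaphor → cannot bind it.
*Noor₅* does not c-command the anaphor → cannot bind it.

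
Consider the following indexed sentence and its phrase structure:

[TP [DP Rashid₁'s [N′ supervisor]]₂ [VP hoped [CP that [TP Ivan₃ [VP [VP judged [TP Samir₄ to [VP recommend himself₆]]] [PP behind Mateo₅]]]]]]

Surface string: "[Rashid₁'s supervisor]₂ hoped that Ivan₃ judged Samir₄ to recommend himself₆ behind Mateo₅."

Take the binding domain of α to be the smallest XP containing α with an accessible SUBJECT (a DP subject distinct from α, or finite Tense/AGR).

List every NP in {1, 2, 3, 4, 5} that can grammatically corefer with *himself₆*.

*himself* is an anaphor, so Principle A applies: it must be bound in its binding domain.
Binding domain of *himself₆*: the embedded TP, whose subject is Samir₄.
*Rashid₁* does not c-command the anaphor → cannot bind it.
*[Rashid₁'s supervisor]₂* c-commands the anaphor but is outside its binding domain → cannot satisfy Principle A.
*Ivan₃* c-commands the anaphor but is outside its binding domain → cannot satisfy Principle A.
*Samir₄* c-commands the anaphor within its binding domain → licit binder.
*Mateo₅* does not c-command the anaphor → cannot bind it.

{4}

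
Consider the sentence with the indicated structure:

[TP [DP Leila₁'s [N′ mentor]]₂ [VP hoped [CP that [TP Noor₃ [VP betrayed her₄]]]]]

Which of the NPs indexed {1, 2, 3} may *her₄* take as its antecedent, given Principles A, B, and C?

*her* is a pronoun, so Principle B applies: it must be free in its binding domain.
Binding domain of *her₄*: the embedded TP, whose subject is Noor₃.
*Leila₁* and the pronoun do not c-command one another → neither Principle B nor Principle C is at stake; coindexation permitted.
*[Leila₁'s mentor]₂* c-commands the pronoun but from outside its binding domain, and is not c-commanded by it → coindexation permitted.
*Noor₃* c-commands the pronoun within its binding domain → coindexation would violate Principle B.

{1, 2}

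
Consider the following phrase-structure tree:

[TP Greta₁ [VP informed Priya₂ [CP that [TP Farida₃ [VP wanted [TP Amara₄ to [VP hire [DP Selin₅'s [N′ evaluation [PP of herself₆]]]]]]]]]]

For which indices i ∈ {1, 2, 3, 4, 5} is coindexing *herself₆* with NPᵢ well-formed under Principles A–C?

{5}

*herself* is an anaphor, so Principle A applies: it must be bound in its binding domain.
Binding domain of *herself₆*: the possessed DP, whose subject is Selin₅.
*Greta₁* c-commands the anaphor but is outside its binding domain → cannot satisfy Principle A.
*Priya₂* c-commands the anaphor but is outside its binding domain → cannot satisfy Principle A.
*Farida₃* c-commands the anaphor but is outside its binding domain → cannot satisfy Principle A.
*Amara₄* c-commands the anaphor but is outside its binding domain → cannot satisfy Principle A.
*Selin₅* c-commands the anaphor within its binding domain → licit binder.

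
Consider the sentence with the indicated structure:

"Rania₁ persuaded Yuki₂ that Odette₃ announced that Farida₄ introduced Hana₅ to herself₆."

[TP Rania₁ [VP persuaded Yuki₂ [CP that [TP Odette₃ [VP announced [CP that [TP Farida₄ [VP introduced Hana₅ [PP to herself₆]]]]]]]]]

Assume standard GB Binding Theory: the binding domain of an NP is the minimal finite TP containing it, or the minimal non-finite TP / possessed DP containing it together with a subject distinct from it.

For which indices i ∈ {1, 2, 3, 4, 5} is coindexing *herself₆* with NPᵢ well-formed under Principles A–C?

*herself* is an anaphor, so Principle A applies: it must be bound in its binding domain.
Binding domain of *herself₆*: the embedded TP, whose subject is Farida₄.
*Rania₁* c-commands the anaphor but is outside its binding domain → cannot satisfy Principle A.
*Yuki₂* c-commands the anaphor but is outside its binding domain → cannot satisfy Principle A.
*Odette₃* c-commands the anaphor but is outside its binding domain → cannot satisfy Principle A.
*Farida₄* c-commands the anaphor within its binding domain → licit binder.
*Hana₅* c-commands the anaphor within its binding domain → licit binder.

{4, 5}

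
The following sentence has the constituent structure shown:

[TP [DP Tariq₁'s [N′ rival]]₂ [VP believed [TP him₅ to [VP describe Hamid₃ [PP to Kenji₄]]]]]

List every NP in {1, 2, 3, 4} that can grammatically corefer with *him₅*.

*him* is a pronoun, so Principle B applies: it must be free in its binding domain.
Binding domain of *him₅*: the matrix TP, whose subject is [Tariq₁'s rival]₂.
*Tariq₁* and the pronoun do not c-command one another → neither Principle B nor Principle C is at stake; coindexation permitted.
*[Tariq₁'s rival]₂* c-commands the pronoun within its binding domain → coindexation would violate Principle B.
*Hamid₃*: the pronoun c-commands this R-expression → coindexation would violate Principle C on *Hamid₃*.
*Kenji₄*: the pronoun c-commands this R-expression → coindexation would violate Principle C on *Kenji₄*.

{1}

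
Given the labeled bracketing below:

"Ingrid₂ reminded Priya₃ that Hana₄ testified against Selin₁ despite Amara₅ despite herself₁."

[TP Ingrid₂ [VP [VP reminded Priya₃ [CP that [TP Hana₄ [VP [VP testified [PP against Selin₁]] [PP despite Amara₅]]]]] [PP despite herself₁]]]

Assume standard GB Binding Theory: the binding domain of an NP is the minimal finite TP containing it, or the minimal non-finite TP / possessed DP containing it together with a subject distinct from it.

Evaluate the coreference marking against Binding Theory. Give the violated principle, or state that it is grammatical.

Principle A

The two coindexed NPs are *Selin₁* and *herself₁*.
*herself₁* is an anaphor. Principle A requires it to be bound within its binding domain — the matrix TP, whose subject is Ingrid₂.
Within that domain it is c-commanded by *Ingrid₂*, which does not share its index.
*Selin₁* does not c-command the anaphor at all.
The anaphor is unbound in its domain → Principle A violation.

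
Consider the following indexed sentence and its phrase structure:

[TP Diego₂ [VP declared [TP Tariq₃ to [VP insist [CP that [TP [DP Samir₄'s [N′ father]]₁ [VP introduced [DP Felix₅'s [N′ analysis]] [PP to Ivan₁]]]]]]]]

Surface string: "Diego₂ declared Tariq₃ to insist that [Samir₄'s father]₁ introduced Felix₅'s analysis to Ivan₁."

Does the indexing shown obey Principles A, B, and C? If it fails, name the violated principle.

Principle C

The two coindexed NPs are *[Samir₄'s father]₁* and *Ivan₁*.
*Ivan₁* is an R-expression. Principle C requires it to be free everywhere.
*[Samir₄'s father]₁* c-commands it and carries the same index.
The R-expression is bound → Principle C violation.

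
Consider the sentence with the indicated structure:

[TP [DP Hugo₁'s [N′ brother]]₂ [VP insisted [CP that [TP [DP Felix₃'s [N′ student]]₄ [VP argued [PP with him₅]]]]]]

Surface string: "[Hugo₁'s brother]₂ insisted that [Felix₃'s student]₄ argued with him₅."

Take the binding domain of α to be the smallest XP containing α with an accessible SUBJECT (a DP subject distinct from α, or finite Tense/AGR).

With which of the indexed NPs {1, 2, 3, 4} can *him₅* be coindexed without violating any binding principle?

{1, 2, 3}

*him* is a pronoun, so Principle B applies: it must be free in its binding domain.
Binding domain of *him₅*: the embedded TP, whose subject is [Felix₃'s student]₄.
*Hugo₁* and the pronoun do not c-command one another → neither Principle B nor Principle C is at stake; coindexation permitted.
*[Hugo₁'s brother]₂* c-commands the pronoun but from outside its binding domain, and is not c-commanded by it → coindexation permitted.
*Felix₃* and the pronoun do not c-command one another → neither Principle B nor Principle C is at stake; coindexation permitted.
*[Felix₃'s student]₄* c-commands the pronoun within its binding domain → coindexation would violate Principle B.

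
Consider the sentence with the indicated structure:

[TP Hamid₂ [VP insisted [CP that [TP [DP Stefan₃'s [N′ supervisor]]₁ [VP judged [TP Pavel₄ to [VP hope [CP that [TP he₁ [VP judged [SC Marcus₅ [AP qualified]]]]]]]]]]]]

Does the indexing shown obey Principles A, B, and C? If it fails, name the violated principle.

The two coindexed NPs are *[Stefan₃'s supervisor]₁* and *he₁*.
*he₁* is a pronoun; nothing c-commands it within its binding domain (the embedded TP.), so Principle B holds trivially.
*[Stefan₃'s supervisor]₁* is an R-expression; *he₁* does not c-command it, and no other NP shares its index, so Principle C is satisfied.
All principles are respected.

grammatical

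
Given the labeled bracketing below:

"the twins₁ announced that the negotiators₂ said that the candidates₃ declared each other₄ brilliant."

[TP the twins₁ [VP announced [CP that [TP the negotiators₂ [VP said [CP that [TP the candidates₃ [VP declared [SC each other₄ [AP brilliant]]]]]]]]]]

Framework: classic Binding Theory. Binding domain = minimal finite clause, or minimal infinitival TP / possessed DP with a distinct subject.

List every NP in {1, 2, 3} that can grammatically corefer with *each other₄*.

{3}

*each other* is an anaphor, so Principle A applies: it must be bound in its binding domain.
Binding domain of *each other₄*: the embedded TP, whose subject is the candidates₃.
*the twins₁* c-commands the anaphor but is outside its binding domain → cannot satisfy Principle A.
*the negotiators₂* c-commands the anaphor but is outside its binding domain → cannot satisfy Principle A.
*the candidates₃* c-commands the anaphor within its binding domain → licit binder.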